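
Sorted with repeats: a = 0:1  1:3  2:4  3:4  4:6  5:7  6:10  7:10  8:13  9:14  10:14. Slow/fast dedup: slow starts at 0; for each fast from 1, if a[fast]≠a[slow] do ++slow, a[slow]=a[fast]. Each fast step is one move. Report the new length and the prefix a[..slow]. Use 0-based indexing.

slow=0 fast=1: a[fast]=3≠a[slow]=1 write a[1]=3, slow++,fast++
slow=1 fast=2: a[fast]=4≠a[slow]=3 write a[2]=4, slow++,fast++
slow=2 fast=3: a[fast]=4=a[slow] dup, fast++
slow=2 fast=4: a[fast]=6≠a[slow]=4 write a[3]=6, slow++,fast++
slow=3 fast=5: a[fast]=7≠a[slow]=6 write a[4]=7, slow++,fast++
slow=4 fast=6: a[fast]=10≠a[slow]=7 write a[5]=10, slow++,fast++
slow=5 fast=7: a[fast]=10=a[slow] dup, fast++
slow=5 fast=8: a[fast]=13≠a[slow]=10 write a[6]=13, slow++,fast++
slow=6 fast=9: a[fast]=14≠a[slow]=13 write a[7]=14, slow++,fast++
slow=7 fast=10: a[fast]=14=a[slow] dup, fast++

length 8; prefix = [1, 3, 4, 6, 7, 10, 13, 14]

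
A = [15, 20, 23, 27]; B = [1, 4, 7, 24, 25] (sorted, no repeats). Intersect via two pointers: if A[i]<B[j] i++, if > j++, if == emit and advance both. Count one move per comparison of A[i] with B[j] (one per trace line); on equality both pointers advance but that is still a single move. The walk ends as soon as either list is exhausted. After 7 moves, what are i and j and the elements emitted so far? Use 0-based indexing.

[i=0,j=0] 15>1 → j++
[i=0,j=1] 15>4 → j++
[i=0,j=2] 15>7 → j++
[i=0,j=3] 15<24 → i++
[i=1,j=3] 20<24 → i++
[i=2,j=3] 23<24 → i++
[i=3,j=3] 27>24 → j++

i=3, j=4, emitted=[]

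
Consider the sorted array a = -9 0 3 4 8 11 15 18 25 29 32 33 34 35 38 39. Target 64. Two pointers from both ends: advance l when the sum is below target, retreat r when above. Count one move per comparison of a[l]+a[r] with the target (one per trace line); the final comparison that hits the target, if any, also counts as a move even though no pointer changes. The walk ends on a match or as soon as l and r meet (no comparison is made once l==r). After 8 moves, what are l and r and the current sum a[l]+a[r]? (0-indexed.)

[0,15] -9+39=30 <64 → l++
[1,15] 0+39=39 <64 → l++
[2,15] 3+39=42 <64 → l++
[3,15] 4+39=43 <64 → l++
[4,15] 8+39=47 <64 → l++
[5,15] 11+39=50 <64 → l++
[6,15] 15+39=54 <64 → l++
[7,15] 18+39=57 <64 → l++

l=8, r=15, sum=64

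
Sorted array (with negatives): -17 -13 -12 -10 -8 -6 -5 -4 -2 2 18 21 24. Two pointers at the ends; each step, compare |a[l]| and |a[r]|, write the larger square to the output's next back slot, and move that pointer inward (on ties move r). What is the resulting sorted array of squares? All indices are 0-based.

[4, 4, 16, 25, 36, 64, 100, 144, 169, 289, 324, 441, 576]

[0,12] |-17|<=|24| out[12]=576 → r--
[0,11] |-17|<=|21| out[11]=441 → r--
[0,10] |-17|<=|18| out[10]=324 → r--
[0,9] |-17|>|2| out[9]=289 → l++
[1,9] |-13|>|2| out[8]=169 → l++
[2,9] |-12|>|2| out[7]=144 → l++
[3,9] |-10|>|2| out[6]=100 → l++
[4,9] |-8|>|2| out[5]=64 → l++
[5,9] |-6|>|2| out[4]=36 → l++
[6,9] |-5|>|2| out[3]=25 → l++
[7,9] |-4|>|2| out[2]=16 → l++
[8,9] |-2|<=|2| out[1]=4 → r--
[8,8] |-2|<=|-2| out[0]=4 → r--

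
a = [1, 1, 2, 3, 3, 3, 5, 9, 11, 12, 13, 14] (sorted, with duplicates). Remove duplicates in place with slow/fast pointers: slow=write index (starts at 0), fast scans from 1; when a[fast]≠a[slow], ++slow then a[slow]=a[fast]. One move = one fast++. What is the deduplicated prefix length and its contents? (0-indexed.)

length 9; prefix = [1, 2, 3, 5, 9, 11, 12, 13, 14]

(s=0,f=1) a[fast]=1=a[slow] dup → fast++
(s=0,f=2) a[fast]=2≠a[slow]=1 write a[1]=2 → slow++,fast++
(s=1,f=3) a[fast]=3≠a[slow]=2 write a[2]=3 → slow++,fast++
(s=2,f=4) a[fast]=3=a[slow] dup → fast++
(s=2,f=5) a[fast]=3=a[slow] dup → fast++
(s=2,f=6) a[fast]=5≠a[slow]=3 write a[3]=5 → slow++,fast++
(s=3,f=7) a[fast]=9≠a[slow]=5 write a[4]=9 → slow++,fast++
(s=4,f=8) a[fast]=11≠a[slow]=9 write a[5]=11 → slow++,fast++
(s=5,f=9) a[fast]=12≠a[slow]=11 write a[6]=12 → slow++,fast++
(s=6,f=10) a[fast]=13≠a[slow]=12 write a[7]=13 → slow++,fast++
(s=7,f=11) a[fast]=14≠a[slow]=13 write a[8]=14 → slow++,fast++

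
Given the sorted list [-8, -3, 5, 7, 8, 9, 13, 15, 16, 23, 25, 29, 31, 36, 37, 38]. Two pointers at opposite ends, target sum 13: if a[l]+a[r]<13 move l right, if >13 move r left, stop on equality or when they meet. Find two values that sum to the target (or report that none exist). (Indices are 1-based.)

l=1 r=16: -8+38=30 >13, r--
l=1 r=15: -8+37=29 >13, r--
l=1 r=14: -8+36=28 >13, r--
l=1 r=13: -8+31=23 >13, r--
l=1 r=12: -8+29=21 >13, r--
l=1 r=11: -8+25=17 >13, r--
l=1 r=10: -8+23=15 >13, r--
l=1 r=9: -8+16=8 <13, l++
l=2 r=9: -3+16=13, found

(-3, 16)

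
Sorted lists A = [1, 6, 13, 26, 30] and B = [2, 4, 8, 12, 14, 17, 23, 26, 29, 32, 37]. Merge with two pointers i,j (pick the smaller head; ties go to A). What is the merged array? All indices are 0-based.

[1, 2, 4, 6, 8, 12, 13, 14, 17, 23, 26, 26, 29, 30, 32, 37]

[i=0,j=0] A[i]=1<=B[j]=2 take 1 → i++
[i=1,j=0] A[i]=6>B[j]=2 take 2 → j++
[i=1,j=1] A[i]=6>B[j]=4 take 4 → j++
[i=1,j=2] A[i]=6<=B[j]=8 take 6 → i++
[i=2,j=2] A[i]=13>B[j]=8 take 8 → j++
[i=2,j=3] A[i]=13>B[j]=12 take 12 → j++
[i=2,j=4] A[i]=13<=B[j]=14 take 13 → i++
[i=3,j=4] A[i]=26>B[j]=14 take 14 → j++
[i=3,j=5] A[i]=26>B[j]=17 take 17 → j++
[i=3,j=6] A[i]=26>B[j]=23 take 23 → j++
[i=3,j=7] A[i]=26<=B[j]=26 take 26 → i++
[i=4,j=7] A[i]=30>B[j]=26 take 26 → j++
[i=4,j=8] A[i]=30>B[j]=29 take 29 → j++
[i=4,j=9] A[i]=30<=B[j]=32 take 30 → i++
[i=5,j=9] A done, take B[j]=32 → j++
[i=5,j=10] A done, take B[j]=37 → j++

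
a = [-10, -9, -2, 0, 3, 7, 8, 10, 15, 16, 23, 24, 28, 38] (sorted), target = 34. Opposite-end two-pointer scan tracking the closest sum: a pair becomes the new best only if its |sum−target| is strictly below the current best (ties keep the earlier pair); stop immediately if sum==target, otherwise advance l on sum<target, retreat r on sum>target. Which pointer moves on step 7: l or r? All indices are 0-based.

[0,13] -10+38=28 d=6 * → l++
[1,13] -9+38=29 d=5 * → l++
[2,13] -2+38=36 d=2 * → r--
[2,12] -2+28=26 d=8 → l++
[3,12] 0+28=28 d=6 → l++
[4,12] 3+28=31 d=3 → l++
[5,12] 7+28=35 d=1 * → r--

r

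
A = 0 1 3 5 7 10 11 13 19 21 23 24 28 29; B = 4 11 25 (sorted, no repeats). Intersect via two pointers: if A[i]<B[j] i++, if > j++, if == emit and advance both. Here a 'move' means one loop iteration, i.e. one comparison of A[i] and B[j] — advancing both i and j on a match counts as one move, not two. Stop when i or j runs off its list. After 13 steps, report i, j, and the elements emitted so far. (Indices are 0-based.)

i=12, j=2, emitted=[11]

i=0 j=0: 0<4, i++
i=1 j=0: 1<4, i++
i=2 j=0: 3<4, i++
i=3 j=0: 5>4, j++
i=3 j=1: 5<11, i++
i=4 j=1: 7<11, i++
i=5 j=1: 10<11, i++
i=6 j=1: 11==11 emit, i++,j++
i=7 j=2: 13<25, i++
i=8 j=2: 19<25, i++
i=9 j=2: 21<25, i++
i=10 j=2: 23<25, i++
i=11 j=2: 24<25, i++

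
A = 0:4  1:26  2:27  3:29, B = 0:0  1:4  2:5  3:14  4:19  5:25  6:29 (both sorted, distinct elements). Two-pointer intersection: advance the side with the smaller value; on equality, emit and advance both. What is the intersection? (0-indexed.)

[i=0,j=0] 4>0 → j++
[i=0,j=1] 4==4 emit → i++,j++
[i=1,j=2] 26>5 → j++
[i=1,j=3] 26>14 → j++
[i=1,j=4] 26>19 → j++
[i=1,j=5] 26>25 → j++
[i=1,j=6] 26<29 → i++
[i=2,j=6] 27<29 → i++
[i=3,j=6] 29==29 emit → i++,j++

intersection = [4, 29]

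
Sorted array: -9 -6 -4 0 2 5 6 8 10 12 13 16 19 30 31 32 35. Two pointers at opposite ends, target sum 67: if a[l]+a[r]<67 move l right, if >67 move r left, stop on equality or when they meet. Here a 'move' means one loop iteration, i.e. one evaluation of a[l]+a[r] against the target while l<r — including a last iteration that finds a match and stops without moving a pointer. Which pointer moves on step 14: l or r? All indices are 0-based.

l

l=0 r=16: -9+35=26 <67, l++
l=1 r=16: -6+35=29 <67, l++
l=2 r=16: -4+35=31 <67, l++
l=3 r=16: 0+35=35 <67, l++
l=4 r=16: 2+35=37 <67, l++
l=5 r=16: 5+35=40 <67, l++
l=6 r=16: 6+35=41 <67, l++
l=7 r=16: 8+35=43 <67, l++
l=8 r=16: 10+35=45 <67, l++
l=9 r=16: 12+35=47 <67, l++
l=10 r=16: 13+35=48 <67, l++
l=11 r=16: 16+35=51 <67, l++
l=12 r=16: 19+35=54 <67, l++
l=13 r=16: 30+35=65 <67, l++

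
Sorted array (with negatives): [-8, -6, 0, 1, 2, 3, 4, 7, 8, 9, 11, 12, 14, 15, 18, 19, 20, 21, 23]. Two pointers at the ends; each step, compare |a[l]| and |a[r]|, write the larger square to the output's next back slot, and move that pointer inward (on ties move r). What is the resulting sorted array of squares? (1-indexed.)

[0, 1, 4, 9, 16, 36, 49, 64, 64, 81, 121, 144, 196, 225, 324, 361, 400, 441, 529]

l=1 r=19: |-8|<=|23| out[19]=529, r--
l=1 r=18: |-8|<=|21| out[18]=441, r--
l=1 r=17: |-8|<=|20| out[17]=400, r--
l=1 r=16: |-8|<=|19| out[16]=361, r--
l=1 r=15: |-8|<=|18| out[15]=324, r--
l=1 r=14: |-8|<=|15| out[14]=225, r--
l=1 r=13: |-8|<=|14| out[13]=196, r--
l=1 r=12: |-8|<=|12| out[12]=144, r--
l=1 r=11: |-8|<=|11| out[11]=121, r--
l=1 r=10: |-8|<=|9| out[10]=81, r--
l=1 r=9: |-8|<=|8| out[9]=64, r--
l=1 r=8: |-8|>|7| out[8]=64, l++
l=2 r=8: |-6|<=|7| out[7]=49, r--
l=2 r=7: |-6|>|4| out[6]=36, l++
l=3 r=7: |0|<=|4| out[5]=16, r--
l=3 r=6: |0|<=|3| out[4]=9, r--
l=3 r=5: |0|<=|2| out[3]=4, r--
l=3 r=4: |0|<=|1| out[2]=1, r--
l=3 r=3: |0|<=|0| out[1]=0, r--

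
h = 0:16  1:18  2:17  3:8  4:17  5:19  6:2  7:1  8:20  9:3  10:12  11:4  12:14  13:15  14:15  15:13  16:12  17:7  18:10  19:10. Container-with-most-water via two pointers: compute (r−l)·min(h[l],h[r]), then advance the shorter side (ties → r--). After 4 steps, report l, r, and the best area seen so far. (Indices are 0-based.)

l=0, r=15, best area=192

l=0 r=19: min(16,10)*19=190 best=190 *, r--
l=0 r=18: min(16,10)*18=180 best=190, r--
l=0 r=17: min(16,7)*17=119 best=190, r--
l=0 r=16: min(16,12)*16=192 best=192 *, r--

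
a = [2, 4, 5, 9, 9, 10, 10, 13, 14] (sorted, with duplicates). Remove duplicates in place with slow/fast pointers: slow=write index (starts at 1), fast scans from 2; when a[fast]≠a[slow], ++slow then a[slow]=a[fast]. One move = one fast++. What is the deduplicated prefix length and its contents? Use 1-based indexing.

slow=1 fast=2: a[fast]=4≠a[slow]=2 write a[2]=4, slow++,fast++
slow=2 fast=3: a[fast]=5≠a[slow]=4 write a[3]=5, slow++,fast++
slow=3 fast=4: a[fast]=9≠a[slow]=5 write a[4]=9, slow++,fast++
slow=4 fast=5: a[fast]=9=a[slow] dup, fast++
slow=4 fast=6: a[fast]=10≠a[slow]=9 write a[5]=10, slow++,fast++
slow=5 fast=7: a[fast]=10=a[slow] dup, fast++
slow=5 fast=8: a[fast]=13≠a[slow]=10 write a[6]=13, slow++,fast++
slow=6 fast=9: a[fast]=14≠a[slow]=13 write a[7]=14, slow++,fast++

length 7; prefix = [2, 4, 5, 9, 10, 13, 14]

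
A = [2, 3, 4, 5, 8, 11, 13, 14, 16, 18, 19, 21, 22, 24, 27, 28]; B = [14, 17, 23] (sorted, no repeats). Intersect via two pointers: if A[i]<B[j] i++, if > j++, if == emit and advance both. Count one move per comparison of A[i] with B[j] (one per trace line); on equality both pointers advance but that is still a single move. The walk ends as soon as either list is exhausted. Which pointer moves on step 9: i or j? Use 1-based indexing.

[i=1,j=1] 2<14 → i++
[i=2,j=1] 3<14 → i++
[i=3,j=1] 4<14 → i++
[i=4,j=1] 5<14 → i++
[i=5,j=1] 8<14 → i++
[i=6,j=1] 11<14 → i++
[i=7,j=1] 13<14 → i++
[i=8,j=1] 14==14 emit → i++,j++
[i=9,j=2] 16<17 → i++

i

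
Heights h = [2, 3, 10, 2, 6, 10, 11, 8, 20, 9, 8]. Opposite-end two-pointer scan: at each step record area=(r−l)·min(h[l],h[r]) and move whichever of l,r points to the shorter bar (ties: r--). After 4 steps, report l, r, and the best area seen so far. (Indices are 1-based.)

l=3, r=9, best area=64

l=1 r=11: min(2,8)*10=20 best=20 *, l++
l=2 r=11: min(3,8)*9=27 best=27 *, l++
l=3 r=11: min(10,8)*8=64 best=64 *, r--
l=3 r=10: min(10,9)*7=63 best=64, r--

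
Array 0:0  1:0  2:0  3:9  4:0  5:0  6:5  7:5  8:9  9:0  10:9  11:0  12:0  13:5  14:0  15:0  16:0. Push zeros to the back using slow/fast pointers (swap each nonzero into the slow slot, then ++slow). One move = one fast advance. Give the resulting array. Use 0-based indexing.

(s=0,f=0) a[fast]=0 → fast++
(s=0,f=1) a[fast]=0 → fast++
(s=0,f=2) a[fast]=0 → fast++
(s=0,f=3) a[fast]=9≠0 swap→a[0]=9 → slow++,fast++
(s=1,f=4) a[fast]=0 → fast++
(s=1,f=5) a[fast]=0 → fast++
(s=1,f=6) a[fast]=5≠0 swap→a[1]=5 → slow++,fast++
(s=2,f=7) a[fast]=5≠0 swap→a[2]=5 → slow++,fast++
(s=3,f=8) a[fast]=9≠0 swap→a[3]=9 → slow++,fast++
(s=4,f=9) a[fast]=0 → fast++
(s=4,f=10) a[fast]=9≠0 swap→a[4]=9 → slow++,fast++
(s=5,f=11) a[fast]=0 → fast++
(s=5,f=12) a[fast]=0 → fast++
(s=5,f=13) a[fast]=5≠0 swap→a[5]=5 → slow++,fast++
(s=6,f=14) a[fast]=0 → fast++
(s=6,f=15) a[fast]=0 → fast++
(s=6,f=16) a[fast]=0 → fast++

[9, 5, 5, 9, 9, 5, 0, 0, 0, 0, 0, 0, 0, 0, 0, 0, 0]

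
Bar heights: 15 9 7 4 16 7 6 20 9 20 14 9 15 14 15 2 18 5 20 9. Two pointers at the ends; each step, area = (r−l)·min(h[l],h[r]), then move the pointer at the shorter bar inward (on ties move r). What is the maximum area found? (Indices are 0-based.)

max area = 270

l=0 r=19: min(15,9)*19=171 best=171 *, r--
l=0 r=18: min(15,20)*18=270 best=270 *, l++
l=1 r=18: min(9,20)*17=153 best=270, l++
l=2 r=18: min(7,20)*16=112 best=270, l++
l=3 r=18: min(4,20)*15=60 best=270, l++
l=4 r=18: min(16,20)*14=224 best=270, l++
l=5 r=18: min(7,20)*13=91 best=270, l++
l=6 r=18: min(6,20)*12=72 best=270, l++
l=7 r=18: min(20,20)*11=220 best=270, r--
l=7 r=17: min(20,5)*10=50 best=270, r--
l=7 r=16: min(20,18)*9=162 best=270, r--
l=7 r=15: min(20,2)*8=16 best=270, r--
l=7 r=14: min(20,15)*7=105 best=270, r--
l=7 r=13: min(20,14)*6=84 best=270, r--
l=7 r=12: min(20,15)*5=75 best=270, r--
l=7 r=11: min(20,9)*4=36 best=270, r--
l=7 r=10: min(20,14)*3=42 best=270, r--
l=7 r=9: min(20,20)*2=40 best=270, r--
l=7 r=8: min(20,9)*1=9 best=270, r--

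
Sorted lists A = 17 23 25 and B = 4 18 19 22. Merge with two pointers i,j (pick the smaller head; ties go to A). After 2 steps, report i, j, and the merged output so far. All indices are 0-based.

i=1, j=1, merged so far=[4, 17]

[i=0,j=0] A[i]=17>B[j]=4 take 4 → j++
[i=0,j=1] A[i]=17<=B[j]=18 take 17 → i++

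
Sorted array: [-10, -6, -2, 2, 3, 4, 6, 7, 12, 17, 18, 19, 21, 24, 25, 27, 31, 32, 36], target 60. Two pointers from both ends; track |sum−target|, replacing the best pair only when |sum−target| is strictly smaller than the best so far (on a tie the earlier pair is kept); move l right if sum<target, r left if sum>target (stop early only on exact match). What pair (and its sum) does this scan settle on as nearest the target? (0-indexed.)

pair (24, 36) with sum 60 (|Δ|=0)

l=0 r=18: -10+36=26 d=34 *, l++
l=1 r=18: -6+36=30 d=30 *, l++
l=2 r=18: -2+36=34 d=26 *, l++
l=3 r=18: 2+36=38 d=22 *, l++
l=4 r=18: 3+36=39 d=21 *, l++
l=5 r=18: 4+36=40 d=20 *, l++
l=6 r=18: 6+36=42 d=18 *, l++
l=7 r=18: 7+36=43 d=17 *, l++
l=8 r=18: 12+36=48 d=12 *, l++
l=9 r=18: 17+36=53 d=7 *, l++
l=10 r=18: 18+36=54 d=6 *, l++
l=11 r=18: 19+36=55 d=5 *, l++
l=12 r=18: 21+36=57 d=3 *, l++
l=13 r=18: 24+36=60 d=0 *, stop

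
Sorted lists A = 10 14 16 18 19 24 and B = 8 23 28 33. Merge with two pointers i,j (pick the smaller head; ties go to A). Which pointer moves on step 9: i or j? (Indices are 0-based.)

[i=0,j=0] A[i]=10>B[j]=8 take 8 → j++
[i=0,j=1] A[i]=10<=B[j]=23 take 10 → i++
[i=1,j=1] A[i]=14<=B[j]=23 take 14 → i++
[i=2,j=1] A[i]=16<=B[j]=23 take 16 → i++
[i=3,j=1] A[i]=18<=B[j]=23 take 18 → i++
[i=4,j=1] A[i]=19<=B[j]=23 take 19 → i++
[i=5,j=1] A[i]=24>B[j]=23 take 23 → j++
[i=5,j=2] A[i]=24<=B[j]=28 take 24 → i++
[i=6,j=2] A done, take B[j]=28 → j++

j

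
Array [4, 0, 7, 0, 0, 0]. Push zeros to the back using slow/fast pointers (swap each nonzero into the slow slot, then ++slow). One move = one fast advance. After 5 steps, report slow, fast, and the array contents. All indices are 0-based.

slow=2, fast=5, a=[4, 7, 0, 0, 0, 0]

slow=0 fast=0: a[fast]=4≠0 swap→a[0]=4, slow++,fast++
slow=1 fast=1: a[fast]=0, fast++
slow=1 fast=2: a[fast]=7≠0 swap→a[1]=7, slow++,fast++
slow=2 fast=3: a[fast]=0, fast++
slow=2 fast=4: a[fast]=0, fast++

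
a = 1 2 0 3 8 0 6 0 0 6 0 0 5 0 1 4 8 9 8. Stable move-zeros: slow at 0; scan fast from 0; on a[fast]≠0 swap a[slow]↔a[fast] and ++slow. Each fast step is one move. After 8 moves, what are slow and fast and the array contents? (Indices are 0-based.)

slow=5, fast=8, a=[1, 2, 3, 8, 6, 0, 0, 0, 0, 6, 0, 0, 5, 0, 1, 4, 8, 9, 8]

(s=0,f=0) a[fast]=1≠0 swap→a[0]=1 → slow++,fast++
(s=1,f=1) a[fast]=2≠0 swap→a[1]=2 → slow++,fast++
(s=2,f=2) a[fast]=0 → fast++
(s=2,f=3) a[fast]=3≠0 swap→a[2]=3 → slow++,fast++
(s=3,f=4) a[fast]=8≠0 swap→a[3]=8 → slow++,fast++
(s=4,f=5) a[fast]=0 → fast++
(s=4,f=6) a[fast]=6≠0 swap→a[4]=6 → slow++,fast++
(s=5,f=7) a[fast]=0 → fast++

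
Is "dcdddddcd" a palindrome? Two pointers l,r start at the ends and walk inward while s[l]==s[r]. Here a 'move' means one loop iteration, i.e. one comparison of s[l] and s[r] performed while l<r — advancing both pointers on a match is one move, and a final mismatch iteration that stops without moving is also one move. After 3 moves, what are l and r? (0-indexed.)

l=3, r=5

[0,8] 'd'=='d' → l++,r--
[1,7] 'c'=='c' → l++,r--
[2,6] 'd'=='d' → l++,r--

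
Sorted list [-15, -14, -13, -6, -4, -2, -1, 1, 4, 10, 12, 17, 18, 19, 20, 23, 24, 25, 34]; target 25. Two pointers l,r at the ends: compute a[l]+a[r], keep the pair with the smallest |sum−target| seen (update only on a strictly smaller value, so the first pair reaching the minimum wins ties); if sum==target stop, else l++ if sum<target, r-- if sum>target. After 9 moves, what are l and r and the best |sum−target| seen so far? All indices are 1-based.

l=8, r=17, best |Δ|=1

[1,19] -15+34=19 d=6 * → l++
[2,19] -14+34=20 d=5 * → l++
[3,19] -13+34=21 d=4 * → l++
[4,19] -6+34=28 d=3 * → r--
[4,18] -6+25=19 d=6 → l++
[5,18] -4+25=21 d=4 → l++
[6,18] -2+25=23 d=2 * → l++
[7,18] -1+25=24 d=1 * → l++
[8,18] 1+25=26 d=1 → r--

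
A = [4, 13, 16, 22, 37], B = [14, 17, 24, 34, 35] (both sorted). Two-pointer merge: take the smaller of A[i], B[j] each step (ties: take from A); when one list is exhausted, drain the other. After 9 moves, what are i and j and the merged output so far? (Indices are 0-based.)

i=4, j=5, merged so far=[4, 13, 14, 16, 17, 22, 24, 34, 35]

[i=0,j=0] A[i]=4<=B[j]=14 take 4 → i++
[i=1,j=0] A[i]=13<=B[j]=14 take 13 → i++
[i=2,j=0] A[i]=16>B[j]=14 take 14 → j++
[i=2,j=1] A[i]=16<=B[j]=17 take 16 → i++
[i=3,j=1] A[i]=22>B[j]=17 take 17 → j++
[i=3,j=2] A[i]=22<=B[j]=24 take 22 → i++
[i=4,j=2] A[i]=37>B[j]=24 take 24 → j++
[i=4,j=3] A[i]=37>B[j]=34 take 34 → j++
[i=4,j=4] A[i]=37>B[j]=35 take 35 → j++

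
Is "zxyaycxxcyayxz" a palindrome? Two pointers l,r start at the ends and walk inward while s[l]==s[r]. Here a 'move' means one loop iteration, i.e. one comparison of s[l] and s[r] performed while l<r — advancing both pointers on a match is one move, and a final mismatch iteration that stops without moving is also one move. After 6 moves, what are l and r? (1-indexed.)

l=7, r=8

l=1 r=14: 'z'=='z', l++,r--
l=2 r=13: 'x'=='x', l++,r--
l=3 r=12: 'y'=='y', l++,r--
l=4 r=11: 'a'=='a', l++,r--
l=5 r=10: 'y'=='y', l++,r--
l=6 r=9: 'c'=='c', l++,r--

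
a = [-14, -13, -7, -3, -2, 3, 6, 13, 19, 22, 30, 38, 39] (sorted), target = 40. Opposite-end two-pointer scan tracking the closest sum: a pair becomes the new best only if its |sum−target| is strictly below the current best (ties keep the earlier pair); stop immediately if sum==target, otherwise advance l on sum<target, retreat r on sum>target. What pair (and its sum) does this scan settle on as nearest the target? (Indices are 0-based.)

[0,12] -14+39=25 d=15 * → l++
[1,12] -13+39=26 d=14 * → l++
[2,12] -7+39=32 d=8 * → l++
[3,12] -3+39=36 d=4 * → l++
[4,12] -2+39=37 d=3 * → l++
[5,12] 3+39=42 d=2 * → r--
[5,11] 3+38=41 d=1 * → r--
[5,10] 3+30=33 d=7 → l++
[6,10] 6+30=36 d=4 → l++
[7,10] 13+30=43 d=3 → r--
[7,9] 13+22=35 d=5 → l++
[8,9] 19+22=41 d=1 → r--

pair (3, 38) with sum 41 (|Δ|=1)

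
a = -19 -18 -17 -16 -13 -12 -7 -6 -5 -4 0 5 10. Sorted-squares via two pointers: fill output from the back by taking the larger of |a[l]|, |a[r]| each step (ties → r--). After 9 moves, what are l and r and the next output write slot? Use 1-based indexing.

[1,13] |-19|>|10| out[13]=361 → l++
[2,13] |-18|>|10| out[12]=324 → l++
[3,13] |-17|>|10| out[11]=289 → l++
[4,13] |-16|>|10| out[10]=256 → l++
[5,13] |-13|>|10| out[9]=169 → l++
[6,13] |-12|>|10| out[8]=144 → l++
[7,13] |-7|<=|10| out[7]=100 → r--
[7,12] |-7|>|5| out[6]=49 → l++
[8,12] |-6|>|5| out[5]=36 → l++

l=9, r=12, next write slot=4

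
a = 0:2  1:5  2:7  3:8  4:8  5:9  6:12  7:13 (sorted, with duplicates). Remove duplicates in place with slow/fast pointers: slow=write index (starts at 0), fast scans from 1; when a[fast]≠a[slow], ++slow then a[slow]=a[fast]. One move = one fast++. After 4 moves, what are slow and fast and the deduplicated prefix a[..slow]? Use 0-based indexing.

slow=3, fast=5, prefix=[2, 5, 7, 8]

slow=0 fast=1: a[fast]=5≠a[slow]=2 write a[1]=5, slow++,fast++
slow=1 fast=2: a[fast]=7≠a[slow]=5 write a[2]=7, slow++,fast++
slow=2 fast=3: a[fast]=8≠a[slow]=7 write a[3]=8, slow++,fast++
slow=3 fast=4: a[fast]=8=a[slow] dup, fast++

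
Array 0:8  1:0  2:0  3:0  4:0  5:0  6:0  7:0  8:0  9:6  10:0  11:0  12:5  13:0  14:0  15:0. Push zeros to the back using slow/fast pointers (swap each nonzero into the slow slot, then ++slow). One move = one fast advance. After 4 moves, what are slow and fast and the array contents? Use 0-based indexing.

slow=1, fast=4, a=[8, 0, 0, 0, 0, 0, 0, 0, 0, 6, 0, 0, 5, 0, 0, 0]

slow=0 fast=0: a[fast]=8≠0 swap→a[0]=8, slow++,fast++
slow=1 fast=1: a[fast]=0, fast++
slow=1 fast=2: a[fast]=0, fast++
slow=1 fast=3: a[fast]=0, fast++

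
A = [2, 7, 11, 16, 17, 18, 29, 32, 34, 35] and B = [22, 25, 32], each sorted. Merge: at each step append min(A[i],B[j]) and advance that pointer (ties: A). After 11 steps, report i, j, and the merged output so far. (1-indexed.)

[i=1,j=1] A[i]=2<=B[j]=22 take 2 → i++
[i=2,j=1] A[i]=7<=B[j]=22 take 7 → i++
[i=3,j=1] A[i]=11<=B[j]=22 take 11 → i++
[i=4,j=1] A[i]=16<=B[j]=22 take 16 → i++
[i=5,j=1] A[i]=17<=B[j]=22 take 17 → i++
[i=6,j=1] A[i]=18<=B[j]=22 take 18 → i++
[i=7,j=1] A[i]=29>B[j]=22 take 22 → j++
[i=7,j=2] A[i]=29>B[j]=25 take 25 → j++
[i=7,j=3] A[i]=29<=B[j]=32 take 29 → i++
[i=8,j=3] A[i]=32<=B[j]=32 take 32 → i++
[i=9,j=3] A[i]=34>B[j]=32 take 32 → j++

i=9, j=4, merged so far=[2, 7, 11, 16, 17, 18, 22, 25, 29, 32, 32]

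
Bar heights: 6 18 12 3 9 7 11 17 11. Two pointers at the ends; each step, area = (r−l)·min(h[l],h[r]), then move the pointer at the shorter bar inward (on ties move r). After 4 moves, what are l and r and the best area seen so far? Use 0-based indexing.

[0,8] min(6,11)*8=48 best=48 * → l++
[1,8] min(18,11)*7=77 best=77 * → r--
[1,7] min(18,17)*6=102 best=102 * → r--
[1,6] min(18,11)*5=55 best=102 → r--

l=1, r=5, best area=102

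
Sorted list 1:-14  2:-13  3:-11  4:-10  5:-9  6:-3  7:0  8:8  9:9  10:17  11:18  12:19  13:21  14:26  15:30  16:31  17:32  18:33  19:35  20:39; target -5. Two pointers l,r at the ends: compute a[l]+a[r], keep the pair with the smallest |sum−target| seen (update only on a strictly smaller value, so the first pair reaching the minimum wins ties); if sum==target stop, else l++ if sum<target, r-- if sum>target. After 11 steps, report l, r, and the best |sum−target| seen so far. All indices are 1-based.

l=1, r=9, best |Δ|=8

l=1 r=20: -14+39=25 d=30 *, r--
l=1 r=19: -14+35=21 d=26 *, r--
l=1 r=18: -14+33=19 d=24 *, r--
l=1 r=17: -14+32=18 d=23 *, r--
l=1 r=16: -14+31=17 d=22 *, r--
l=1 r=15: -14+30=16 d=21 *, r--
l=1 r=14: -14+26=12 d=17 *, r--
l=1 r=13: -14+21=7 d=12 *, r--
l=1 r=12: -14+19=5 d=10 *, r--
l=1 r=11: -14+18=4 d=9 *, r--
l=1 r=10: -14+17=3 d=8 *, r--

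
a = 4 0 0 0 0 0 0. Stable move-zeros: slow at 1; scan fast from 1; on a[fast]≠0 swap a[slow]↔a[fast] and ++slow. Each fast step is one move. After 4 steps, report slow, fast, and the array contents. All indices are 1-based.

(s=1,f=1) a[fast]=4≠0 swap→a[1]=4 → slow++,fast++
(s=2,f=2) a[fast]=0 → fast++
(s=2,f=3) a[fast]=0 → fast++
(s=2,f=4) a[fast]=0 → fast++

slow=2, fast=5, a=[4, 0, 0, 0, 0, 0, 0]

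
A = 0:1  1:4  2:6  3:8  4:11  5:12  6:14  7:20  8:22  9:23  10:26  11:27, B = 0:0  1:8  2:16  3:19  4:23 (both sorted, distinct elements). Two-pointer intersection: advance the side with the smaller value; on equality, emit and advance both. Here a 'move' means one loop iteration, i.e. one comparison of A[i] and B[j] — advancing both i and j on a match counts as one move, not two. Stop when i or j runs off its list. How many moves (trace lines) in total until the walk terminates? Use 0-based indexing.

[i=0,j=0] 1>0 → j++
[i=0,j=1] 1<8 → i++
[i=1,j=1] 4<8 → i++
[i=2,j=1] 6<8 → i++
[i=3,j=1] 8==8 emit → i++,j++
[i=4,j=2] 11<16 → i++
[i=5,j=2] 12<16 → i++
[i=6,j=2] 14<16 → i++
[i=7,j=2] 20>16 → j++
[i=7,j=3] 20>19 → j++
[i=7,j=4] 20<23 → i++
[i=8,j=4] 22<23 → i++
[i=9,j=4] 23==23 emit → i++,j++

13 moves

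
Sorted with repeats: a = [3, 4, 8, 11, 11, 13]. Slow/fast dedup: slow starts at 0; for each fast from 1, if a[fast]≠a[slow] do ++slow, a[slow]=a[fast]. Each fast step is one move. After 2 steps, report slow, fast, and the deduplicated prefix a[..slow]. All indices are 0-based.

slow=0 fast=1: a[fast]=4≠a[slow]=3 write a[1]=4, slow++,fast++
slow=1 fast=2: a[fast]=8≠a[slow]=4 write a[2]=8, slow++,fast++

slow=2, fast=3, prefix=[3, 4, 8]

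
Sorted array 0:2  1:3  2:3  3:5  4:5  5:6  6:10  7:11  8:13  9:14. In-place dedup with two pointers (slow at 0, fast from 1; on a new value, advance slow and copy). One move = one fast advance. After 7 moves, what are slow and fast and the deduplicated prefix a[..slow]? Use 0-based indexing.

slow=5, fast=8, prefix=[2, 3, 5, 6, 10, 11]

slow=0 fast=1: a[fast]=3≠a[slow]=2 write a[1]=3, slow++,fast++
slow=1 fast=2: a[fast]=3=a[slow] dup, fast++
slow=1 fast=3: a[fast]=5≠a[slow]=3 write a[2]=5, slow++,fast++
slow=2 fast=4: a[fast]=5=a[slow] dup, fast++
slow=2 fast=5: a[fast]=6≠a[slow]=5 write a[3]=6, slow++,fast++
slow=3 fast=6: a[fast]=10≠a[slow]=6 write a[4]=10, slow++,fast++
slow=4 fast=7: a[fast]=11≠a[slow]=10 write a[5]=11, slow++,fast++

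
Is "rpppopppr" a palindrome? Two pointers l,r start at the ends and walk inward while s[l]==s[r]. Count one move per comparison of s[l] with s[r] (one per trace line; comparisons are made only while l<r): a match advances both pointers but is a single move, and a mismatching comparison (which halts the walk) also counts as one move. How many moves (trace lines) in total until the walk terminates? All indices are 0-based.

4 moves

[0,8] 'r'=='r' → l++,r--
[1,7] 'p'=='p' → l++,r--
[2,6] 'p'=='p' → l++,r--
[3,5] 'p'=='p' → l++,r--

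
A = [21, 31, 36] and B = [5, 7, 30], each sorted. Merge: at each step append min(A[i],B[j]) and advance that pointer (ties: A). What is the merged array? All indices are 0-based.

[5, 7, 21, 30, 31, 36]

[i=0,j=0] A[i]=21>B[j]=5 take 5 → j++
[i=0,j=1] A[i]=21>B[j]=7 take 7 → j++
[i=0,j=2] A[i]=21<=B[j]=30 take 21 → i++
[i=1,j=2] A[i]=31>B[j]=30 take 30 → j++
[i=1,j=3] B done, take A[i]=31 → i++
[i=2,j=3] B done, take A[i]=36 → i++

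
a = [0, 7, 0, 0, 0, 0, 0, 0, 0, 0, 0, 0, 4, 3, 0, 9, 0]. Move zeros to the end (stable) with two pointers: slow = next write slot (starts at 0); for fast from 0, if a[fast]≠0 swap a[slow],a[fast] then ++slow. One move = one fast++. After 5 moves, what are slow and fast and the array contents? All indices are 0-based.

slow=1, fast=5, a=[7, 0, 0, 0, 0, 0, 0, 0, 0, 0, 0, 0, 4, 3, 0, 9, 0]

(s=0,f=0) a[fast]=0 → fast++
(s=0,f=1) a[fast]=7≠0 swap→a[0]=7 → slow++,fast++
(s=1,f=2) a[fast]=0 → fast++
(s=1,f=3) a[fast]=0 → fast++
(s=1,f=4) a[fast]=0 → fast++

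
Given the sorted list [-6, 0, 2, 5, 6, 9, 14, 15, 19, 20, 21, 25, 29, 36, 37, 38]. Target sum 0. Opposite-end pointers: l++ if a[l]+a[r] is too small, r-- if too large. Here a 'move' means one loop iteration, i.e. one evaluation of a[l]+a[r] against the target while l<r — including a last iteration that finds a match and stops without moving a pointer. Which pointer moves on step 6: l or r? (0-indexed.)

r

l=0 r=15: -6+38=32 >0, r--
l=0 r=14: -6+37=31 >0, r--
l=0 r=13: -6+36=30 >0, r--
l=0 r=12: -6+29=23 >0, r--
l=0 r=11: -6+25=19 >0, r--
l=0 r=10: -6+21=15 >0, r--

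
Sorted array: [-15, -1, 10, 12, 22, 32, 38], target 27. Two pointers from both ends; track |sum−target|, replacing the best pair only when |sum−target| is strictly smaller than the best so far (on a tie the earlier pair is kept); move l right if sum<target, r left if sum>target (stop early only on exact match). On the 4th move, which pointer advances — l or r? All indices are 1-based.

l=1 r=7: -15+38=23 d=4 *, l++
l=2 r=7: -1+38=37 d=10, r--
l=2 r=6: -1+32=31 d=4, r--
l=2 r=5: -1+22=21 d=6, l++

l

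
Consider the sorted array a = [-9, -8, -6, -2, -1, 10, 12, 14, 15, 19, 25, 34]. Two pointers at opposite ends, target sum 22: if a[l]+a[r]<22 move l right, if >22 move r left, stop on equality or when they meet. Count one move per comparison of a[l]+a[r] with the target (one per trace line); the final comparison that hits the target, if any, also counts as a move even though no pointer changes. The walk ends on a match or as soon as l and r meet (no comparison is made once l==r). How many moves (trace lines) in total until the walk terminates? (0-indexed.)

l=0 r=11: -9+34=25 >22, r--
l=0 r=10: -9+25=16 <22, l++
l=1 r=10: -8+25=17 <22, l++
l=2 r=10: -6+25=19 <22, l++
l=3 r=10: -2+25=23 >22, r--
l=3 r=9: -2+19=17 <22, l++
l=4 r=9: -1+19=18 <22, l++
l=5 r=9: 10+19=29 >22, r--
l=5 r=8: 10+15=25 >22, r--
l=5 r=7: 10+14=24 >22, r--
l=5 r=6: 10+12=22, found

11 moves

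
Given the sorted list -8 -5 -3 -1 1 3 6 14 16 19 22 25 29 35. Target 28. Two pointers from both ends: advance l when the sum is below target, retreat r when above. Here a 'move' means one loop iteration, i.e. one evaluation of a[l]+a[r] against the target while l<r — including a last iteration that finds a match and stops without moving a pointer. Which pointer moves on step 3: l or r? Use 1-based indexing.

l

[1,14] -8+35=27 <28 → l++
[2,14] -5+35=30 >28 → r--
[2,13] -5+29=24 <28 → l++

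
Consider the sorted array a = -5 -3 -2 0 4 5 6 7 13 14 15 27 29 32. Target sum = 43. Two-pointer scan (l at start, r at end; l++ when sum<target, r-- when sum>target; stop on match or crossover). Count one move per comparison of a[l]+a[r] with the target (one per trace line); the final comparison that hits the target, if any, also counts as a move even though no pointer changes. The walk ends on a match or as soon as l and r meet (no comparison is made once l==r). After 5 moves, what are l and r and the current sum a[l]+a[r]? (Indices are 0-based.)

l=5, r=13, sum=37

l=0 r=13: -5+32=27 <43, l++
l=1 r=13: -3+32=29 <43, l++
l=2 r=13: -2+32=30 <43, l++
l=3 r=13: 0+32=32 <43, l++
l=4 r=13: 4+32=36 <43, l++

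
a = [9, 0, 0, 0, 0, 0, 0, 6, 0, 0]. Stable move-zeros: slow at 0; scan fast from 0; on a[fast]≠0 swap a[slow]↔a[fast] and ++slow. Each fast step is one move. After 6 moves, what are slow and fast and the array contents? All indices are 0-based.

slow=1, fast=6, a=[9, 0, 0, 0, 0, 0, 0, 6, 0, 0]

(s=0,f=0) a[fast]=9≠0 swap→a[0]=9 → slow++,fast++
(s=1,f=1) a[fast]=0 → fast++
(s=1,f=2) a[fast]=0 → fast++
(s=1,f=3) a[fast]=0 → fast++
(s=1,f=4) a[fast]=0 → fast++
(s=1,f=5) a[fast]=0 → fast++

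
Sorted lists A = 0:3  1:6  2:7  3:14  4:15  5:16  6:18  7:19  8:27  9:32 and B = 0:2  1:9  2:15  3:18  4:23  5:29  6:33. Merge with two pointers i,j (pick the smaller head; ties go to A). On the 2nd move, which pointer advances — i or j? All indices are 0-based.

[i=0,j=0] A[i]=3>B[j]=2 take 2 → j++
[i=0,j=1] A[i]=3<=B[j]=9 take 3 → i++

i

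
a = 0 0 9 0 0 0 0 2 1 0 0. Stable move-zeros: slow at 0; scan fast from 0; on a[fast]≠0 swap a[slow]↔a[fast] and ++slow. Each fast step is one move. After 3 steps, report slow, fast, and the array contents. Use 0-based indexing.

slow=1, fast=3, a=[9, 0, 0, 0, 0, 0, 0, 2, 1, 0, 0]

slow=0 fast=0: a[fast]=0, fast++
slow=0 fast=1: a[fast]=0, fast++
slow=0 fast=2: a[fast]=9≠0 swap→a[0]=9, slow++,fast++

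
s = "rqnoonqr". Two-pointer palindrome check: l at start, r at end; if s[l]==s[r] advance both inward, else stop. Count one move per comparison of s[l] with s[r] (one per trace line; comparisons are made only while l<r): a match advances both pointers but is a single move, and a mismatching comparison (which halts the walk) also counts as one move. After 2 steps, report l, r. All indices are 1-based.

l=3, r=6

l=1 r=8: 'r'=='r', l++,r--
l=2 r=7: 'q'=='q', l++,r--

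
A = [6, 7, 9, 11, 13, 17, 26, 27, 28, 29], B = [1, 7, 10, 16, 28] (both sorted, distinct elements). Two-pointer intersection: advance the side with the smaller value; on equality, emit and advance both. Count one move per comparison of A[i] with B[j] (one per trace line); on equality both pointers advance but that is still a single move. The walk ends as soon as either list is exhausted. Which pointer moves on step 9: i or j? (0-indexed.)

i

i=0 j=0: 6>1, j++
i=0 j=1: 6<7, i++
i=1 j=1: 7==7 emit, i++,j++
i=2 j=2: 9<10, i++
i=3 j=2: 11>10, j++
i=3 j=3: 11<16, i++
i=4 j=3: 13<16, i++
i=5 j=3: 17>16, j++
i=5 j=4: 17<28, i++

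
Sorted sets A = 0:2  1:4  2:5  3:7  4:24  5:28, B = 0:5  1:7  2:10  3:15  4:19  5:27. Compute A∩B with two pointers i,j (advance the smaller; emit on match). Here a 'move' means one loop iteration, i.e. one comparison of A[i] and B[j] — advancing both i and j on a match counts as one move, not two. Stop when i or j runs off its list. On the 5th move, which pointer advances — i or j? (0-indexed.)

[i=0,j=0] 2<5 → i++
[i=1,j=0] 4<5 → i++
[i=2,j=0] 5==5 emit → i++,j++
[i=3,j=1] 7==7 emit → i++,j++
[i=4,j=2] 24>10 → j++

j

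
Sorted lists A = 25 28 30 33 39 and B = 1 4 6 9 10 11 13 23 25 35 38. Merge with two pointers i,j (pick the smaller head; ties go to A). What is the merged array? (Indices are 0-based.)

[i=0,j=0] A[i]=25>B[j]=1 take 1 → j++
[i=0,j=1] A[i]=25>B[j]=4 take 4 → j++
[i=0,j=2] A[i]=25>B[j]=6 take 6 → j++
[i=0,j=3] A[i]=25>B[j]=9 take 9 → j++
[i=0,j=4] A[i]=25>B[j]=10 take 10 → j++
[i=0,j=5] A[i]=25>B[j]=11 take 11 → j++
[i=0,j=6] A[i]=25>B[j]=13 take 13 → j++
[i=0,j=7] A[i]=25>B[j]=23 take 23 → j++
[i=0,j=8] A[i]=25<=B[j]=25 take 25 → i++
[i=1,j=8] A[i]=28>B[j]=25 take 25 → j++
[i=1,j=9] A[i]=28<=B[j]=35 take 28 → i++
[i=2,j=9] A[i]=30<=B[j]=35 take 30 → i++
[i=3,j=9] A[i]=33<=B[j]=35 take 33 → i++
[i=4,j=9] A[i]=39>B[j]=35 take 35 → j++
[i=4,j=10] A[i]=39>B[j]=38 take 38 → j++
[i=4,j=11] B done, take A[i]=39 → i++

[1, 4, 6, 9, 10, 11, 13, 23, 25, 25, 28, 30, 33, 35, 38, 39]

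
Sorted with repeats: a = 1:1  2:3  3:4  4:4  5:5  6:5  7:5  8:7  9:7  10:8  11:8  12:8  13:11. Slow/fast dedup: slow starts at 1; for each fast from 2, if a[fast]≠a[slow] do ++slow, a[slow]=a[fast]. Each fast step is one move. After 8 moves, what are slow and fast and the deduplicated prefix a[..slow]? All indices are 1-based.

slow=5, fast=10, prefix=[1, 3, 4, 5, 7]

(s=1,f=2) a[fast]=3≠a[slow]=1 write a[2]=3 → slow++,fast++
(s=2,f=3) a[fast]=4≠a[slow]=3 write a[3]=4 → slow++,fast++
(s=3,f=4) a[fast]=4=a[slow] dup → fast++
(s=3,f=5) a[fast]=5≠a[slow]=4 write a[4]=5 → slow++,fast++
(s=4,f=6) a[fast]=5=a[slow] dup → fast++
(s=4,f=7) a[fast]=5=a[slow] dup → fast++
(s=4,f=8) a[fast]=7≠a[slow]=5 write a[5]=7 → slow++,fast++
(s=5,f=9) a[fast]=7=a[slow] dup → fast++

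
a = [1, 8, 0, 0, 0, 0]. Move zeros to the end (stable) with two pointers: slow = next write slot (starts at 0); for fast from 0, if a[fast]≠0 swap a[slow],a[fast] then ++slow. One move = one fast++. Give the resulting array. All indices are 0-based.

(s=0,f=0) a[fast]=1≠0 swap→a[0]=1 → slow++,fast++
(s=1,f=1) a[fast]=8≠0 swap→a[1]=8 → slow++,fast++
(s=2,f=2) a[fast]=0 → fast++
(s=2,f=3) a[fast]=0 → fast++
(s=2,f=4) a[fast]=0 → fast++
(s=2,f=5) a[fast]=0 → fast++

[1, 8, 0, 0, 0, 0]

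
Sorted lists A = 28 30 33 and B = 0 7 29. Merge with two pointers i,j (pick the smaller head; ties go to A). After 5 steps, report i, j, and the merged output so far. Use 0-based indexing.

i=0 j=0: A[i]=28>B[j]=0 take 0, j++
i=0 j=1: A[i]=28>B[j]=7 take 7, j++
i=0 j=2: A[i]=28<=B[j]=29 take 28, i++
i=1 j=2: A[i]=30>B[j]=29 take 29, j++
i=1 j=3: B done, take A[i]=30, i++

i=2, j=3, merged so far=[0, 7, 28, 29, 30]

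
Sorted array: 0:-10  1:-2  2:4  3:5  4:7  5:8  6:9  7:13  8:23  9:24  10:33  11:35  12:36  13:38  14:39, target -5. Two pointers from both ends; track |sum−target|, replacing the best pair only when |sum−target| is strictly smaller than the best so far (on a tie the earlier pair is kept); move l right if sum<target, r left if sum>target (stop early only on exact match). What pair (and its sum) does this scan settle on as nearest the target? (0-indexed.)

pair (-10, 5) with sum -5 (|Δ|=0)

[0,14] -10+39=29 d=34 * → r--
[0,13] -10+38=28 d=33 * → r--
[0,12] -10+36=26 d=31 * → r--
[0,11] -10+35=25 d=30 * → r--
[0,10] -10+33=23 d=28 * → r--
[0,9] -10+24=14 d=19 * → r--
[0,8] -10+23=13 d=18 * → r--
[0,7] -10+13=3 d=8 * → r--
[0,6] -10+9=-1 d=4 * → r--
[0,5] -10+8=-2 d=3 * → r--
[0,4] -10+7=-3 d=2 * → r--
[0,3] -10+5=-5 d=0 * → stop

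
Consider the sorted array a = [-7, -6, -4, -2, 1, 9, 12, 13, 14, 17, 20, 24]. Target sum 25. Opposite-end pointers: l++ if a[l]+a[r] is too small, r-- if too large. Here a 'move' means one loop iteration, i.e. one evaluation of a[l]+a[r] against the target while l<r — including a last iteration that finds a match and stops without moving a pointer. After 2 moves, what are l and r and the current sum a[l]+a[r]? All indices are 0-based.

[0,11] -7+24=17 <25 → l++
[1,11] -6+24=18 <25 → l++

l=2, r=11, sum=20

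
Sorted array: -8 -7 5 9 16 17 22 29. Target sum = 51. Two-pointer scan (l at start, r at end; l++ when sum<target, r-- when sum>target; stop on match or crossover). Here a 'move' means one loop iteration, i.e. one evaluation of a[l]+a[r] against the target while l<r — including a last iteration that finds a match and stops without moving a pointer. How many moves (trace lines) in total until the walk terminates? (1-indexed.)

7 moves

[1,8] -8+29=21 <51 → l++
[2,8] -7+29=22 <51 → l++
[3,8] 5+29=34 <51 → l++
[4,8] 9+29=38 <51 → l++
[5,8] 16+29=45 <51 → l++
[6,8] 17+29=46 <51 → l++
[7,8] 22+29=51 → found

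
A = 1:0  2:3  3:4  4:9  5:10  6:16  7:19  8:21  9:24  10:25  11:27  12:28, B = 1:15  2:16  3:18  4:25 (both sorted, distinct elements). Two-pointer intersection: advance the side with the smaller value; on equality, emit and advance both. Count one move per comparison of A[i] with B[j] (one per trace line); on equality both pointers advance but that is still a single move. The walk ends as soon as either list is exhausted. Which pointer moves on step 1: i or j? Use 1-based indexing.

[i=1,j=1] 0<15 → i++

i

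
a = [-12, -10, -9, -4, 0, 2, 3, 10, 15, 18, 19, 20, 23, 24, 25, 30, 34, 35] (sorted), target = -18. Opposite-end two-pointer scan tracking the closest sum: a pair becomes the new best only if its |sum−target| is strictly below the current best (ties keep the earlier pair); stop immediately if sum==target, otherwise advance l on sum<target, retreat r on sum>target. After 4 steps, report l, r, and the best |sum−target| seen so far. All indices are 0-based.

l=0, r=13, best |Δ|=31

l=0 r=17: -12+35=23 d=41 *, r--
l=0 r=16: -12+34=22 d=40 *, r--
l=0 r=15: -12+30=18 d=36 *, r--
l=0 r=14: -12+25=13 d=31 *, r--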